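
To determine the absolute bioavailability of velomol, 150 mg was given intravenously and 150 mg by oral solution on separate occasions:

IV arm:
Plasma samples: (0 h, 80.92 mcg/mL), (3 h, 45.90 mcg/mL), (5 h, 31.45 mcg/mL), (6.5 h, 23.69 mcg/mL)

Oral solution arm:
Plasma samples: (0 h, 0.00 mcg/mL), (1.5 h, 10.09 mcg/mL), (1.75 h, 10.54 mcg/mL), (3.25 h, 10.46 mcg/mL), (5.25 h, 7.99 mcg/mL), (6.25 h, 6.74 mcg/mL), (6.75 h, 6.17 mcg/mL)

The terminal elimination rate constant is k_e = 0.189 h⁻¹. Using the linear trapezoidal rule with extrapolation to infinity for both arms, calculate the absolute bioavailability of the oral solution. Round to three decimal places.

Trapezoidal AUC_0→6.5 (IV):
  [0→3]: (80.92+45.90)/2 × 3 = 190.23
  [3→5]: (45.90+31.45)/2 × 2 = 77.35
  [5→6.5]: (31.45+23.69)/2 × 1.5 = 41.355
  Sum = 308.935 mcg/mL·h
IV tail: 23.69/0.189 = 125.344; AUC_iv,0→∞ = 308.935 + 125.344 = 434.279 mcg/mL·h
Trapezoidal AUC_0→6.75 (oral solution):
  [0→1.5]: (0.00+10.09)/2 × 1.5 = 7.5675
  [1.5→1.75]: (10.09+10.54)/2 × 0.25 = 2.57875
  [1.75→3.25]: (10.54+10.46)/2 × 1.5 = 15.75
  [3.25→5.25]: (10.46+7.99)/2 × 2 = 18.45
  [5.25→6.25]: (7.99+6.74)/2 × 1 = 7.365
  [6.25→6.75]: (6.74+6.17)/2 × 0.5 = 3.2275
  Sum = 54.93875 mcg/mL·h
oral solution tail: 6.17/0.189 = 32.646; AUC_ev,0→∞ = 54.93875 + 32.646 = 87.58475 mcg/mL·h
F = (AUC_ev/D_ev)/(AUC_iv/D_iv) = (87.58475/150)/(434.279/150) = 0.583898/2.89519 = 0.2017

F = 0.202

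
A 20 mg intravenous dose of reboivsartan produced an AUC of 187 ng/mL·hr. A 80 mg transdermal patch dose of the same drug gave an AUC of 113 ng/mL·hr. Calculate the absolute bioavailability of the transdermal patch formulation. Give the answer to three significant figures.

F = 0.151

F = (AUC_ev / D_ev) / (AUC_iv / D_iv)
  = (113/80) / (187/20)
  = 1.4125 / 9.35 = 0.1511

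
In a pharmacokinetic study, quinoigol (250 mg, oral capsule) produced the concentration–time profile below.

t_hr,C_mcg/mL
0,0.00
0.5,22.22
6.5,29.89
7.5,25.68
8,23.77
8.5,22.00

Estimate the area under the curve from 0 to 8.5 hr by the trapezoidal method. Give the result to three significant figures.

AUC = 213 mcg/mL·hr

Trapezoidal AUC_0→8.5:
  [0→0.5]: (0.00+22.22)/2 × 0.5 = 5.555
  [0.5→6.5]: (22.22+29.89)/2 × 6 = 156.33
  [6.5→7.5]: (29.89+25.68)/2 × 1 = 27.785
  [7.5→8]: (25.68+23.77)/2 × 0.5 = 12.3625
  [8→8.5]: (23.77+22.00)/2 × 0.5 = 11.4425
  Sum = 213.475 mcg/mL·hr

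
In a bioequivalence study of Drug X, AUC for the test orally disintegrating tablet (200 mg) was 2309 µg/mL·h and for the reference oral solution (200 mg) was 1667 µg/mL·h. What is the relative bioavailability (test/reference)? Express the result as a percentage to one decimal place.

F_rel = 138.5%

F_rel = (AUC_test/D_test) / (AUC_ref/D_ref)
      = (2309/200) / (1667/200)
      = 11.545 / 8.335 = 1.3851 = 138.51%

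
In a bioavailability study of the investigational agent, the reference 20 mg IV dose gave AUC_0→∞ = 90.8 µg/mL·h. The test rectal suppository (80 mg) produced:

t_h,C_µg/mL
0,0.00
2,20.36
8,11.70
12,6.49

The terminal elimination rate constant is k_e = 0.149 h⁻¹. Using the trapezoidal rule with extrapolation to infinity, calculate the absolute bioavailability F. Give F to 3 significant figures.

F = 0.541

Trapezoidal AUC_0→12 (rectal suppository):
  [0→2]: (0.00+20.36)/2 × 2 = 20.36
  [2→8]: (20.36+11.70)/2 × 6 = 96.18
  [8→12]: (11.70+6.49)/2 × 4 = 36.38
  Sum = 152.92 µg/mL·h
Tail: C_last/k_e = 6.49/0.149 = 43.557
AUC_0→∞ (rectal suppository) = 152.92 + 43.557 = 196.477 µg/mL·h
F = (AUC_ev/D_ev)/(AUC_iv/D_iv) = (196.477/80)/(90.8/20) = 2.4559625/4.54 = 0.5410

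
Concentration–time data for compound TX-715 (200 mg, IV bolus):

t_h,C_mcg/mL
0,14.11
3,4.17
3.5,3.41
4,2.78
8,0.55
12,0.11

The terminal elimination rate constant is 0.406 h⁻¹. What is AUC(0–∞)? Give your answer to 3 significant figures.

Trapezoidal AUC_0→12:
  [0→3]: (14.11+4.17)/2 × 3 = 27.42
  [3→3.5]: (4.17+3.41)/2 × 0.5 = 1.895
  [3.5→4]: (3.41+2.78)/2 × 0.5 = 1.5475
  [4→8]: (2.78+0.55)/2 × 4 = 6.66
  [8→12]: (0.55+0.11)/2 × 4 = 1.32
  Sum = 38.8425 mcg/mL·h
Extrapolated tail: C_last / k_e = 0.11 / 0.406 = 0.271
AUC_0→∞ = 38.8425 + 0.271 = 39.1135 mcg/mL·h

AUC = 39.1 mcg/mL·h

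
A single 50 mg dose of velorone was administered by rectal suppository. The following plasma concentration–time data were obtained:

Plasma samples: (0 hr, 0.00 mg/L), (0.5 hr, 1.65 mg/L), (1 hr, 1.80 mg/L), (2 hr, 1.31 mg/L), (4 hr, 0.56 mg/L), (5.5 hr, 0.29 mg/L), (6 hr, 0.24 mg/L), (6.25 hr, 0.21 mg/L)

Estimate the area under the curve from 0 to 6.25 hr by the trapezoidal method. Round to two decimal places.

Trapezoidal AUC_0→6.25:
  [0→0.5]: (0.00+1.65)/2 × 0.5 = 0.4125
  [0.5→1]: (1.65+1.80)/2 × 0.5 = 0.8625
  [1→2]: (1.80+1.31)/2 × 1 = 1.555
  [2→4]: (1.31+0.56)/2 × 2 = 1.87
  [4→5.5]: (0.56+0.29)/2 × 1.5 = 0.6375
  [5.5→6]: (0.29+0.24)/2 × 0.5 = 0.1325
  [6→6.25]: (0.24+0.21)/2 × 0.25 = 0.05625
  Sum = 5.52625 mg/L·hr

AUC = 5.53 mg/L·hr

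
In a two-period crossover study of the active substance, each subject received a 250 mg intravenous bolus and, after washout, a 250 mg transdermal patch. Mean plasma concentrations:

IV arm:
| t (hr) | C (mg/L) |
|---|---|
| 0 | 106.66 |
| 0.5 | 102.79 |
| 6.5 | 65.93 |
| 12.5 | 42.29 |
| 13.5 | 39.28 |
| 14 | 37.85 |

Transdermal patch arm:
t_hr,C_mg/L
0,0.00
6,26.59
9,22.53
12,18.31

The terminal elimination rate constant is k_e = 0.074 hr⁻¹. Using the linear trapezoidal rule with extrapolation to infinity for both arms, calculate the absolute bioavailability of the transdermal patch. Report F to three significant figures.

Trapezoidal AUC_0→14 (IV):
  [0→0.5]: (106.66+102.79)/2 × 0.5 = 52.3625
  [0.5→6.5]: (102.79+65.93)/2 × 6 = 506.16
  [6.5→12.5]: (65.93+42.29)/2 × 6 = 324.66
  [12.5→13.5]: (42.29+39.28)/2 × 1 = 40.785
  [13.5→14]: (39.28+37.85)/2 × 0.5 = 19.2825
  Sum = 943.25 mg/L·hr
IV tail: 37.85/0.074 = 511.486; AUC_iv,0→∞ = 943.25 + 511.486 = 1454.736 mg/L·hr
Trapezoidal AUC_0→12 (transdermal patch):
  [0→6]: (0.00+26.59)/2 × 6 = 79.77
  [6→9]: (26.59+22.53)/2 × 3 = 73.68
  [9→12]: (22.53+18.31)/2 × 3 = 61.26
  Sum = 214.71 mg/L·hr
transdermal patch tail: 18.31/0.074 = 247.432; AUC_ev,0→∞ = 214.71 + 247.432 = 462.142 mg/L·hr
F = (AUC_ev/D_ev)/(AUC_iv/D_iv) = (462.142/250)/(1454.736/250) = 1.848568/5.818944 = 0.3177

F = 0.318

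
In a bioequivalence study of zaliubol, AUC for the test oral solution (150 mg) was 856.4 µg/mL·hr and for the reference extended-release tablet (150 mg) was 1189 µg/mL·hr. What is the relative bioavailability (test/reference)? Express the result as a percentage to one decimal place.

F_rel = (AUC_test/D_test) / (AUC_ref/D_ref)
      = (856.4/150) / (1189/150)
      = 5.70933 / 7.92667 = 0.7203 = 72.03%

F_rel = 72.0%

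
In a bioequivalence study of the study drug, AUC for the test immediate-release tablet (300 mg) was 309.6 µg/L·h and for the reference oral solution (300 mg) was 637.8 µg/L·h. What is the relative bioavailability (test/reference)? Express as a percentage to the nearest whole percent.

F_rel = (AUC_test/D_test) / (AUC_ref/D_ref)
      = (309.6/300) / (637.8/300)
      = 1.032 / 2.126 = 0.4854 = 48.54%

F_rel = 49%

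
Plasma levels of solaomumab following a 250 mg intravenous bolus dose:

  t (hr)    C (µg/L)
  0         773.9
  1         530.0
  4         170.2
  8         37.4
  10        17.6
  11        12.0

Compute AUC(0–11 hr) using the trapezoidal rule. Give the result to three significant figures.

Trapezoidal AUC_0→11:
  [0→1]: (773.9+530.0)/2 × 1 = 651.95
  [1→4]: (530.0+170.2)/2 × 3 = 1050.3
  [4→8]: (170.2+37.4)/2 × 4 = 415.2
  [8→10]: (37.4+17.6)/2 × 2 = 55.0
  [10→11]: (17.6+12.0)/2 × 1 = 14.8
  Sum = 2187.25 µg/L·hr

AUC = 2190 µg/L·hr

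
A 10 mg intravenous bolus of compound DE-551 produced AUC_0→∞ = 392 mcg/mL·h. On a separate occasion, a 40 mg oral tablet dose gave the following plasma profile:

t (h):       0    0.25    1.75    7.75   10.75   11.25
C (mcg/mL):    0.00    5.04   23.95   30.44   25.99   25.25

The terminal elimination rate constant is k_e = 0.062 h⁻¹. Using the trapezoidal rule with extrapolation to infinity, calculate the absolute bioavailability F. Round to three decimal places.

F = 0.440

Trapezoidal AUC_0→11.25 (oral tablet):
  [0→0.25]: (0.00+5.04)/2 × 0.25 = 0.63
  [0.25→1.75]: (5.04+23.95)/2 × 1.5 = 21.7425
  [1.75→7.75]: (23.95+30.44)/2 × 6 = 163.17
  [7.75→10.75]: (30.44+25.99)/2 × 3 = 84.645
  [10.75→11.25]: (25.99+25.25)/2 × 0.5 = 12.81
  Sum = 282.9975 mcg/mL·h
Tail: C_last/k_e = 25.25/0.062 = 407.258
AUC_0→∞ (oral tablet) = 282.9975 + 407.258 = 690.2555 mcg/mL·h
F = (AUC_ev/D_ev)/(AUC_iv/D_iv) = (690.2555/40)/(392/10) = 17.2564/39.2 = 0.4402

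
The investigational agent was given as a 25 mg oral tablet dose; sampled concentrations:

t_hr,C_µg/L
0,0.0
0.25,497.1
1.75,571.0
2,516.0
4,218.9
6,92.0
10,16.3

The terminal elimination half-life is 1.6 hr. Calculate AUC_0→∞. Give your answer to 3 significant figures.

Trapezoidal AUC_0→10:
  [0→0.25]: (0.0+497.1)/2 × 0.25 = 62.1375
  [0.25→1.75]: (497.1+571.0)/2 × 1.5 = 801.075
  [1.75→2]: (571.0+516.0)/2 × 0.25 = 135.875
  [2→4]: (516.0+218.9)/2 × 2 = 734.9
  [4→6]: (218.9+92.0)/2 × 2 = 310.9
  [6→10]: (92.0+16.3)/2 × 4 = 216.6
  Sum = 2261.4875 µg/L·hr
k_e = ln2 / t½ = 0.693147 / 1.6 = 0.4332 hr^-1
Extrapolated tail: C_last / k_e = 16.3 / 0.4332 = 37.627
AUC_0→∞ = 2261.4875 + 37.627 = 2299.1145 µg/L·hr

AUC = 2300 µg/L·hr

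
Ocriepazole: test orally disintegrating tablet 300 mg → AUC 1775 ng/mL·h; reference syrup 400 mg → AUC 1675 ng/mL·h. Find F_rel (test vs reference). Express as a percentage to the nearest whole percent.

F_rel = 141%

F_rel = (AUC_test/D_test) / (AUC_ref/D_ref)
      = (1775/300) / (1675/400)
      = 5.91667 / 4.1875 = 1.4129 = 141.29%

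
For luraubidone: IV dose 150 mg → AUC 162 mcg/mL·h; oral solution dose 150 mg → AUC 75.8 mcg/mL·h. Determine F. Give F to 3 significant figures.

F = 0.468

F = (AUC_ev / D_ev) / (AUC_iv / D_iv)
  = (75.8/150) / (162/150)
  = 0.505333 / 1.08 = 0.4679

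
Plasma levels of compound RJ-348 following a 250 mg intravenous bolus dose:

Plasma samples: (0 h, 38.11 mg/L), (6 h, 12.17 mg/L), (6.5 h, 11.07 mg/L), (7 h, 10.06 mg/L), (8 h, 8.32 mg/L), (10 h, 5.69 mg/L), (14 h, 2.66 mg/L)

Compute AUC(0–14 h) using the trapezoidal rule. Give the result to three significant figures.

AUC = 202 mg/L·h

Trapezoidal AUC_0→14:
  [0→6]: (38.11+12.17)/2 × 6 = 150.84
  [6→6.5]: (12.17+11.07)/2 × 0.5 = 5.81
  [6.5→7]: (11.07+10.06)/2 × 0.5 = 5.2825
  [7→8]: (10.06+8.32)/2 × 1 = 9.19
  [8→10]: (8.32+5.69)/2 × 2 = 14.01
  [10→14]: (5.69+2.66)/2 × 4 = 16.7
  Sum = 201.8325 mg/L·h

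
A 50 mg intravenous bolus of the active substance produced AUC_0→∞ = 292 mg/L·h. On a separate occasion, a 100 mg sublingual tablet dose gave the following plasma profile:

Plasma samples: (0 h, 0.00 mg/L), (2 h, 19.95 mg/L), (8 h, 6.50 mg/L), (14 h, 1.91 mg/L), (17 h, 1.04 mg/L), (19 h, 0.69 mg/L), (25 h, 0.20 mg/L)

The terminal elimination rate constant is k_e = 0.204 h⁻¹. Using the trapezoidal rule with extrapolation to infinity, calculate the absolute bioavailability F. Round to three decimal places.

Trapezoidal AUC_0→25 (sublingual tablet):
  [0→2]: (0.00+19.95)/2 × 2 = 19.95
  [2→8]: (19.95+6.50)/2 × 6 = 79.35
  [8→14]: (6.50+1.91)/2 × 6 = 25.23
  [14→17]: (1.91+1.04)/2 × 3 = 4.425
  [17→19]: (1.04+0.69)/2 × 2 = 1.73
  [19→25]: (0.69+0.20)/2 × 6 = 2.67
  Sum = 133.355 mg/L·h
Tail: C_last/k_e = 0.20/0.204 = 0.980
AUC_0→∞ (sublingual tablet) = 133.355 + 0.980 = 134.335 mg/L·h
F = (AUC_ev/D_ev)/(AUC_iv/D_iv) = (134.335/100)/(292/50) = 1.34335/5.84 = 0.2300

F = 0.230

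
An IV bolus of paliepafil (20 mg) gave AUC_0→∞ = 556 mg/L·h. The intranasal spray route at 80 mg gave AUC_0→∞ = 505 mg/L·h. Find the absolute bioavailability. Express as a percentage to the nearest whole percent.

F = 23%

F = (AUC_ev / D_ev) / (AUC_iv / D_iv)
  = (505/80) / (556/20)
  = 6.3125 / 27.8 = 0.2271
  = 22.71%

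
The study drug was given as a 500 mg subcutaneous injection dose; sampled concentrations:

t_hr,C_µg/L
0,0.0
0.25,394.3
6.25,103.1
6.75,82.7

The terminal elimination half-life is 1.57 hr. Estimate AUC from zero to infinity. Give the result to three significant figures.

Trapezoidal AUC_0→6.75:
  [0→0.25]: (0.0+394.3)/2 × 0.25 = 49.2875
  [0.25→6.25]: (394.3+103.1)/2 × 6 = 1492.2
  [6.25→6.75]: (103.1+82.7)/2 × 0.5 = 46.45
  Sum = 1587.9375 µg/L·hr
k_e = ln2 / t½ = 0.693147 / 1.57 = 0.4415 hr^-1
Extrapolated tail: C_last / k_e = 82.7 / 0.4415 = 187.316
AUC_0→∞ = 1587.9375 + 187.316 = 1775.2535 µg/L·hr

AUC = 1780 µg/L·hr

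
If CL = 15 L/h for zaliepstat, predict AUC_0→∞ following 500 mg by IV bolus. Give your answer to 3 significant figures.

AUC_0→∞ = Dose_iv / CL
        = 500 / 15 = 33.3333 mg/L·h

AUC = 33.3 mg/L·h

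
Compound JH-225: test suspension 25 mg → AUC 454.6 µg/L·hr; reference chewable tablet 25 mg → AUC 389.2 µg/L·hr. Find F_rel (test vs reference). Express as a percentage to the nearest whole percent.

F_rel = 117%

F_rel = (AUC_test/D_test) / (AUC_ref/D_ref)
      = (454.6/25) / (389.2/25)
      = 18.184 / 15.568 = 1.1680 = 116.80%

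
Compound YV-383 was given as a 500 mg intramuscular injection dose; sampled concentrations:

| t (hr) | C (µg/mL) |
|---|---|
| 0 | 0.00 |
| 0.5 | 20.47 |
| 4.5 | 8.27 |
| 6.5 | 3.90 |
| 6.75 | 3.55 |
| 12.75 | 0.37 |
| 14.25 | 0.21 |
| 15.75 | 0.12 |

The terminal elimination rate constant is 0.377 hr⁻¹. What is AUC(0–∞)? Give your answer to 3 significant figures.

Trapezoidal AUC_0→15.75:
  [0→0.5]: (0.00+20.47)/2 × 0.5 = 5.1175
  [0.5→4.5]: (20.47+8.27)/2 × 4 = 57.48
  [4.5→6.5]: (8.27+3.90)/2 × 2 = 12.17
  [6.5→6.75]: (3.90+3.55)/2 × 0.25 = 0.93125
  [6.75→12.75]: (3.55+0.37)/2 × 6 = 11.76
  [12.75→14.25]: (0.37+0.21)/2 × 1.5 = 0.435
  [14.25→15.75]: (0.21+0.12)/2 × 1.5 = 0.2475
  Sum = 88.14125 µg/mL·hr
Extrapolated tail: C_last / k_e = 0.12 / 0.377 = 0.318
AUC_0→∞ = 88.14125 + 0.318 = 88.45925 µg/mL·hr

AUC = 88.5 µg/mL·hr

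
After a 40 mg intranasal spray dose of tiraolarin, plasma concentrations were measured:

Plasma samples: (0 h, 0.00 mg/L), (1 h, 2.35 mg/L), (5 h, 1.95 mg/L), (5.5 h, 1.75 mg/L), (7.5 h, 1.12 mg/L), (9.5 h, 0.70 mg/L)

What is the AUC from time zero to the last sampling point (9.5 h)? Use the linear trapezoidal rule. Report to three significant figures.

Trapezoidal AUC_0→9.5:
  [0→1]: (0.00+2.35)/2 × 1 = 1.175
  [1→5]: (2.35+1.95)/2 × 4 = 8.6
  [5→5.5]: (1.95+1.75)/2 × 0.5 = 0.925
  [5.5→7.5]: (1.75+1.12)/2 × 2 = 2.87
  [7.5→9.5]: (1.12+0.70)/2 × 2 = 1.82
  Sum = 15.39 mg/L·h

AUC = 15.4 mg/L·h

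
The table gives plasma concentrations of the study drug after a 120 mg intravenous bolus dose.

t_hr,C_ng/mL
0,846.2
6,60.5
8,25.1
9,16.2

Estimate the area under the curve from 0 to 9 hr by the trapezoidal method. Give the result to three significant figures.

AUC = 2830 ng/mL·hr

Trapezoidal AUC_0→9:
  [0→6]: (846.2+60.5)/2 × 6 = 2720.1
  [6→8]: (60.5+25.1)/2 × 2 = 85.6
  [8→9]: (25.1+16.2)/2 × 1 = 20.65
  Sum = 2826.35 ng/mL·hr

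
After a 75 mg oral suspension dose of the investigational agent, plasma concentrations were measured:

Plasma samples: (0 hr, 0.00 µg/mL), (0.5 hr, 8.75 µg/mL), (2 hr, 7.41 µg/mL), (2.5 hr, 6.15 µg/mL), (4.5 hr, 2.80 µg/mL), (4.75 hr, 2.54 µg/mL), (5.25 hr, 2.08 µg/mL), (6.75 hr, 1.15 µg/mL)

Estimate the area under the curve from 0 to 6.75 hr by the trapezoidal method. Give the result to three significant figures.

Trapezoidal AUC_0→6.75:
  [0→0.5]: (0.00+8.75)/2 × 0.5 = 2.1875
  [0.5→2]: (8.75+7.41)/2 × 1.5 = 12.12
  [2→2.5]: (7.41+6.15)/2 × 0.5 = 3.39
  [2.5→4.5]: (6.15+2.80)/2 × 2 = 8.95
  [4.5→4.75]: (2.80+2.54)/2 × 0.25 = 0.6675
  [4.75→5.25]: (2.54+2.08)/2 × 0.5 = 1.155
  [5.25→6.75]: (2.08+1.15)/2 × 1.5 = 2.4225
  Sum = 30.8925 µg/mL·hr

AUC = 30.9 µg/mL·hr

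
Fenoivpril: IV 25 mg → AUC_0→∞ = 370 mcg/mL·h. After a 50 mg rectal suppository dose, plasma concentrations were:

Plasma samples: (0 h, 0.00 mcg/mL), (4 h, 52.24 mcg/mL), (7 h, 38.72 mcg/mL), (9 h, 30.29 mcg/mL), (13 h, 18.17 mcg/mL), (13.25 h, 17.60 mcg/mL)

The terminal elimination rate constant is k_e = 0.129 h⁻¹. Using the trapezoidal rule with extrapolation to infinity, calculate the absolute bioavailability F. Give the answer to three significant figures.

F = 0.740

Trapezoidal AUC_0→13.25 (rectal suppository):
  [0→4]: (0.00+52.24)/2 × 4 = 104.48
  [4→7]: (52.24+38.72)/2 × 3 = 136.44
  [7→9]: (38.72+30.29)/2 × 2 = 69.01
  [9→13]: (30.29+18.17)/2 × 4 = 96.92
  [13→13.25]: (18.17+17.60)/2 × 0.25 = 4.47125
  Sum = 411.32125 mcg/mL·h
Tail: C_last/k_e = 17.60/0.129 = 136.434
AUC_0→∞ (rectal suppository) = 411.32125 + 136.434 = 547.75525 mcg/mL·h
F = (AUC_ev/D_ev)/(AUC_iv/D_iv) = (547.75525/50)/(370/25) = 10.955105/14.8 = 0.7402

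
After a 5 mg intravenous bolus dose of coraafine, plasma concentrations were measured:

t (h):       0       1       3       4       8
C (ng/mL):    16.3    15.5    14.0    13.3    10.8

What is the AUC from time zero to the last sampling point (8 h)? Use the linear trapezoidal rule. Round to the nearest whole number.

AUC = 107 ng/mL·h

Trapezoidal AUC_0→8:
  [0→1]: (16.3+15.5)/2 × 1 = 15.9
  [1→3]: (15.5+14.0)/2 × 2 = 29.5
  [3→4]: (14.0+13.3)/2 × 1 = 13.65
  [4→8]: (13.3+10.8)/2 × 4 = 48.2
  Sum = 107.25 ng/mL·h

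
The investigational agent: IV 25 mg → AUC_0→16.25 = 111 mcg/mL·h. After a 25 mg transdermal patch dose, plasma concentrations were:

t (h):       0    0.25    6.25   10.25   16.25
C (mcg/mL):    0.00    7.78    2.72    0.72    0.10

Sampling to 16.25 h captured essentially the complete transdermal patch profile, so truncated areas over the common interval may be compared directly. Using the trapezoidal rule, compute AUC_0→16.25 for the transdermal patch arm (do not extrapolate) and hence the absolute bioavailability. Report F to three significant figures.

Trapezoidal AUC_0→16.25 (transdermal patch):
  [0→0.25]: (0.00+7.78)/2 × 0.25 = 0.9725
  [0.25→6.25]: (7.78+2.72)/2 × 6 = 31.5
  [6.25→10.25]: (2.72+0.72)/2 × 4 = 6.88
  [10.25→16.25]: (0.72+0.10)/2 × 6 = 2.46
  Sum = 41.8125 mcg/mL·h
F = (AUC_ev/D_ev)/(AUC_iv/D_iv) = (41.8125/25)/(111/25) = 1.6725/4.44 = 0.3767

F = 0.377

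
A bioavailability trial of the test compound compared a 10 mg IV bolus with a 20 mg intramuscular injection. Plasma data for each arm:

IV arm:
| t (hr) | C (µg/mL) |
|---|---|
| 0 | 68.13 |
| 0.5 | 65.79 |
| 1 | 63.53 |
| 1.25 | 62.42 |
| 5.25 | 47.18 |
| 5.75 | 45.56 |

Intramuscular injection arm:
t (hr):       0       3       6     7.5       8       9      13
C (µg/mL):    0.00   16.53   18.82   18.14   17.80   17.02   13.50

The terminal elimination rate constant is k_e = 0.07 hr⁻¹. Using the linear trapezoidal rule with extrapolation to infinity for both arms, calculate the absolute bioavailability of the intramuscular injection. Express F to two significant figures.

F = 0.20

Trapezoidal AUC_0→5.75 (IV):
  [0→0.5]: (68.13+65.79)/2 × 0.5 = 33.48
  [0.5→1]: (65.79+63.53)/2 × 0.5 = 32.33
  [1→1.25]: (63.53+62.42)/2 × 0.25 = 15.74375
  [1.25→5.25]: (62.42+47.18)/2 × 4 = 219.2
  [5.25→5.75]: (47.18+45.56)/2 × 0.5 = 23.185
  Sum = 323.93875 µg/mL·hr
IV tail: 45.56/0.07 = 650.857; AUC_iv,0→∞ = 323.93875 + 650.857 = 974.79575 µg/mL·hr
Trapezoidal AUC_0→13 (intramuscular injection):
  [0→3]: (0.00+16.53)/2 × 3 = 24.795
  [3→6]: (16.53+18.82)/2 × 3 = 53.025
  [6→7.5]: (18.82+18.14)/2 × 1.5 = 27.72
  [7.5→8]: (18.14+17.80)/2 × 0.5 = 8.985
  [8→9]: (17.80+17.02)/2 × 1 = 17.41
  [9→13]: (17.02+13.50)/2 × 4 = 61.04
  Sum = 192.975 µg/mL·hr
intramuscular injection tail: 13.50/0.07 = 192.857; AUC_ev,0→∞ = 192.975 + 192.857 = 385.832 µg/mL·hr
F = (AUC_ev/D_ev)/(AUC_iv/D_iv) = (385.832/20)/(974.79575/10) = 19.2916/97.479575 = 0.1979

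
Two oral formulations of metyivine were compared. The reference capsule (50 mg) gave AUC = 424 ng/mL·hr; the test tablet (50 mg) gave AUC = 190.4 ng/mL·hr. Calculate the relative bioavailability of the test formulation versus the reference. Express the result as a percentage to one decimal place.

F_rel = (AUC_test/D_test) / (AUC_ref/D_ref)
      = (190.4/50) / (424/50)
      = 3.808 / 8.48 = 0.4491 = 44.91%

F_rel = 44.9%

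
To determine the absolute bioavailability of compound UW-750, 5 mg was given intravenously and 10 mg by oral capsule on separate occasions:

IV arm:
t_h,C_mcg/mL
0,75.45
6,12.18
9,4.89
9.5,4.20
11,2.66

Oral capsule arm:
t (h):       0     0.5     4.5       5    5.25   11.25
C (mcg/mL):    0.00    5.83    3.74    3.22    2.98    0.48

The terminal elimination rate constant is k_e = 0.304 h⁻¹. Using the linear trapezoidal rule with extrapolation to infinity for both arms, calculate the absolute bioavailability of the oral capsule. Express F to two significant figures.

Trapezoidal AUC_0→11 (IV):
  [0→6]: (75.45+12.18)/2 × 6 = 262.89
  [6→9]: (12.18+4.89)/2 × 3 = 25.605
  [9→9.5]: (4.89+4.20)/2 × 0.5 = 2.2725
  [9.5→11]: (4.20+2.66)/2 × 1.5 = 5.145
  Sum = 295.9125 mcg/mL·h
IV tail: 2.66/0.304 = 8.750; AUC_iv,0→∞ = 295.9125 + 8.750 = 304.6625 mcg/mL·h
Trapezoidal AUC_0→11.25 (oral capsule):
  [0→0.5]: (0.00+5.83)/2 × 0.5 = 1.4575
  [0.5→4.5]: (5.83+3.74)/2 × 4 = 19.14
  [4.5→5]: (3.74+3.22)/2 × 0.5 = 1.74
  [5→5.25]: (3.22+2.98)/2 × 0.25 = 0.775
  [5.25→11.25]: (2.98+0.48)/2 × 6 = 10.38
  Sum = 33.4925 mcg/mL·h
oral capsule tail: 0.48/0.304 = 1.579; AUC_ev,0→∞ = 33.4925 + 1.579 = 35.0715 mcg/mL·h
F = (AUC_ev/D_ev)/(AUC_iv/D_iv) = (35.0715/10)/(304.6625/5) = 3.50715/60.9325 = 0.0576

F = 0.058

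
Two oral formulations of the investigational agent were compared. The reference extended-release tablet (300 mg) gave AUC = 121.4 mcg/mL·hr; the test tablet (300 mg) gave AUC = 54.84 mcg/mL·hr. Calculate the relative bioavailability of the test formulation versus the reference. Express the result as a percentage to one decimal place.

F_rel = 45.2%

F_rel = (AUC_test/D_test) / (AUC_ref/D_ref)
      = (54.84/300) / (121.4/300)
      = 0.1828 / 0.404667 = 0.4517 = 45.17%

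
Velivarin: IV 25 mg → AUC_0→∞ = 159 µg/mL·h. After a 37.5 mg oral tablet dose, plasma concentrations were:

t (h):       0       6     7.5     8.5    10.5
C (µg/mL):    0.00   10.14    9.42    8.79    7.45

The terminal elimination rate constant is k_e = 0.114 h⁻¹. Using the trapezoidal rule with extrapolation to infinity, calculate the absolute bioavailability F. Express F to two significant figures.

Trapezoidal AUC_0→10.5 (oral tablet):
  [0→6]: (0.00+10.14)/2 × 6 = 30.42
  [6→7.5]: (10.14+9.42)/2 × 1.5 = 14.67
  [7.5→8.5]: (9.42+8.79)/2 × 1 = 9.105
  [8.5→10.5]: (8.79+7.45)/2 × 2 = 16.24
  Sum = 70.435 µg/mL·h
Tail: C_last/k_e = 7.45/0.114 = 65.351
AUC_0→∞ (oral tablet) = 70.435 + 65.351 = 135.786 µg/mL·h
F = (AUC_ev/D_ev)/(AUC_iv/D_iv) = (135.786/37.5)/(159/25) = 3.62096/6.36 = 0.5693

F = 0.57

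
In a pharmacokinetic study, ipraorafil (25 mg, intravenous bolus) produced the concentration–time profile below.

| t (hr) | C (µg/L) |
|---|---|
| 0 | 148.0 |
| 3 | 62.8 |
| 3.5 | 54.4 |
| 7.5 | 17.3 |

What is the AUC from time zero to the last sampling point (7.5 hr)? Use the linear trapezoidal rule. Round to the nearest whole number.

AUC = 489 µg/L·hr

Trapezoidal AUC_0→7.5:
  [0→3]: (148.0+62.8)/2 × 3 = 316.2
  [3→3.5]: (62.8+54.4)/2 × 0.5 = 29.3
  [3.5→7.5]: (54.4+17.3)/2 × 4 = 143.4
  Sum = 488.9 µg/L·hr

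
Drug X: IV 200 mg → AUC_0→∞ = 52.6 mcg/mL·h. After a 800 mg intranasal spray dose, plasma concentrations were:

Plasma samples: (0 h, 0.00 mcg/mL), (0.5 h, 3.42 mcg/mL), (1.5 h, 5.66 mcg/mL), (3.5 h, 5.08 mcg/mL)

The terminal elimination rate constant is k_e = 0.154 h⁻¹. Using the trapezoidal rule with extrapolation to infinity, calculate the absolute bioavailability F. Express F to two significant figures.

Trapezoidal AUC_0→3.5 (intranasal spray):
  [0→0.5]: (0.00+3.42)/2 × 0.5 = 0.855
  [0.5→1.5]: (3.42+5.66)/2 × 1 = 4.54
  [1.5→3.5]: (5.66+5.08)/2 × 2 = 10.74
  Sum = 16.135 mcg/mL·h
Tail: C_last/k_e = 5.08/0.154 = 32.987
AUC_0→∞ (intranasal spray) = 16.135 + 32.987 = 49.122 mcg/mL·h
F = (AUC_ev/D_ev)/(AUC_iv/D_iv) = (49.122/800)/(52.6/200) = 0.0614025/0.263 = 0.2335

F = 0.23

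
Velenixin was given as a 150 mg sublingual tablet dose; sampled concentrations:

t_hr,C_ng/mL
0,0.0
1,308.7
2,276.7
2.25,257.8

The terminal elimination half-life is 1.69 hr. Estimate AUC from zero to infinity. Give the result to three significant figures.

Trapezoidal AUC_0→2.25:
  [0→1]: (0.0+308.7)/2 × 1 = 154.35
  [1→2]: (308.7+276.7)/2 × 1 = 292.7
  [2→2.25]: (276.7+257.8)/2 × 0.25 = 66.8125
  Sum = 513.8625 ng/mL·hr
k_e = ln2 / t½ = 0.693147 / 1.69 = 0.4101 hr^-1
Extrapolated tail: C_last / k_e = 257.8 / 0.4101 = 628.627
AUC_0→∞ = 513.8625 + 628.627 = 1142.4895 ng/mL·hr

AUC = 1140 ng/mL·hr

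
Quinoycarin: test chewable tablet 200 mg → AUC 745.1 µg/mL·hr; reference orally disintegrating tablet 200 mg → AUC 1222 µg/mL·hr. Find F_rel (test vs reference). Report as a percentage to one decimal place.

F_rel = 61.0%

F_rel = (AUC_test/D_test) / (AUC_ref/D_ref)
      = (745.1/200) / (1222/200)
      = 3.7255 / 6.11 = 0.6097 = 60.97%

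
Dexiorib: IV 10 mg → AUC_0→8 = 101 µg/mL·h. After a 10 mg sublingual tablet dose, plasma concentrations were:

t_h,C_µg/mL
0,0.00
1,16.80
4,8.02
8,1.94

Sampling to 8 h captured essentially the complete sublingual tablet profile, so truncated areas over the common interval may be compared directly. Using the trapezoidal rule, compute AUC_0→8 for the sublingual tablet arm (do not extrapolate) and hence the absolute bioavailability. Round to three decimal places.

Trapezoidal AUC_0→8 (sublingual tablet):
  [0→1]: (0.00+16.80)/2 × 1 = 8.4
  [1→4]: (16.80+8.02)/2 × 3 = 37.23
  [4→8]: (8.02+1.94)/2 × 4 = 19.92
  Sum = 65.55 µg/mL·h
F = (AUC_ev/D_ev)/(AUC_iv/D_iv) = (65.55/10)/(101/10) = 6.555/10.1 = 0.6490

F = 0.649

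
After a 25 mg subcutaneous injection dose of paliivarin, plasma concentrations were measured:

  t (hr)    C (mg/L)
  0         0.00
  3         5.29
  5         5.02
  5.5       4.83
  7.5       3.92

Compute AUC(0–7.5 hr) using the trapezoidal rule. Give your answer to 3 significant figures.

AUC = 29.5 mg/L·hr

Trapezoidal AUC_0→7.5:
  [0→3]: (0.00+5.29)/2 × 3 = 7.935
  [3→5]: (5.29+5.02)/2 × 2 = 10.31
  [5→5.5]: (5.02+4.83)/2 × 0.5 = 2.4625
  [5.5→7.5]: (4.83+3.92)/2 × 2 = 8.75
  Sum = 29.4575 mg/L·hr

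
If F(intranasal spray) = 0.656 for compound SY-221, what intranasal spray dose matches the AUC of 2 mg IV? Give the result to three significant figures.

D_intranasal = 3.05 mg

For equal systemic exposure: F × D_ev = D_iv
D_ev = D_iv / F = 2 / 0.656 = 3.04878 mg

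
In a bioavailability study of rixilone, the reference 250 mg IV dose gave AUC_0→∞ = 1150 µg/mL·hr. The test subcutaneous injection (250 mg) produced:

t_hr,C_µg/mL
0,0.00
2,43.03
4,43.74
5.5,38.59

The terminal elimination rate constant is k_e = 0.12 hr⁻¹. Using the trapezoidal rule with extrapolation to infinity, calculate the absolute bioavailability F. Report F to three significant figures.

F = 0.446

Trapezoidal AUC_0→5.5 (subcutaneous injection):
  [0→2]: (0.00+43.03)/2 × 2 = 43.03
  [2→4]: (43.03+43.74)/2 × 2 = 86.77
  [4→5.5]: (43.74+38.59)/2 × 1.5 = 61.7475
  Sum = 191.5475 µg/mL·hr
Tail: C_last/k_e = 38.59/0.12 = 321.583
AUC_0→∞ (subcutaneous injection) = 191.5475 + 321.583 = 513.1305 µg/mL·hr
F = (AUC_ev/D_ev)/(AUC_iv/D_iv) = (513.1305/250)/(1150/250) = 2.052522/4.6 = 0.4462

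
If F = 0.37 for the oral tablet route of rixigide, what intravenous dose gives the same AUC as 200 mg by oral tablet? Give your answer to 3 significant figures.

D_iv = 74.0 mg

Systemic exposure from an extravascular dose = F × D_ev, so the equivalent IV dose is F × D_ev.
D_iv = F × D_ev = 0.37 × 200 = 74 mg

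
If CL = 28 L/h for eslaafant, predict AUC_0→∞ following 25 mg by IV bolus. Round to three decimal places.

AUC_0→∞ = Dose_iv / CL
        = 25 / 28 = 0.892857 mg/L·h

AUC = 0.893 mg/L·h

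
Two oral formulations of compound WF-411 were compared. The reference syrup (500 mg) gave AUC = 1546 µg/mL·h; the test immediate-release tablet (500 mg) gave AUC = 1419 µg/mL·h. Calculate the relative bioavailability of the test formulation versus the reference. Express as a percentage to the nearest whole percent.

F_rel = (AUC_test/D_test) / (AUC_ref/D_ref)
      = (1419/500) / (1546/500)
      = 2.838 / 3.092 = 0.9179 = 91.79%

F_rel = 92%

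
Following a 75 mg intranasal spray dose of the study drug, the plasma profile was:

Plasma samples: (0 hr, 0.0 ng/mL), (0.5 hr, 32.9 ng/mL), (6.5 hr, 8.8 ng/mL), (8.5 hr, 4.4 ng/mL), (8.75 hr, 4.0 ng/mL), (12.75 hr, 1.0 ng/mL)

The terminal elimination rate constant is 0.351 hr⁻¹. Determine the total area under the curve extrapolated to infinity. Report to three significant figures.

AUC = 160 ng/mL·hr

Trapezoidal AUC_0→12.75:
  [0→0.5]: (0.0+32.9)/2 × 0.5 = 8.225
  [0.5→6.5]: (32.9+8.8)/2 × 6 = 125.1
  [6.5→8.5]: (8.8+4.4)/2 × 2 = 13.2
  [8.5→8.75]: (4.4+4.0)/2 × 0.25 = 1.05
  [8.75→12.75]: (4.0+1.0)/2 × 4 = 10.0
  Sum = 157.575 ng/mL·hr
Extrapolated tail: C_last / k_e = 1.0 / 0.351 = 2.849
AUC_0→∞ = 157.575 + 2.849 = 160.424 ng/mL·hr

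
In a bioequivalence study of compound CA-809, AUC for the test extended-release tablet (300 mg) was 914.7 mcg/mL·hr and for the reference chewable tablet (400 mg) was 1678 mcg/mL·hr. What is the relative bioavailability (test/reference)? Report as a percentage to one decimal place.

F_rel = 72.7%

F_rel = (AUC_test/D_test) / (AUC_ref/D_ref)
      = (914.7/300) / (1678/400)
      = 3.049 / 4.195 = 0.7268 = 72.68%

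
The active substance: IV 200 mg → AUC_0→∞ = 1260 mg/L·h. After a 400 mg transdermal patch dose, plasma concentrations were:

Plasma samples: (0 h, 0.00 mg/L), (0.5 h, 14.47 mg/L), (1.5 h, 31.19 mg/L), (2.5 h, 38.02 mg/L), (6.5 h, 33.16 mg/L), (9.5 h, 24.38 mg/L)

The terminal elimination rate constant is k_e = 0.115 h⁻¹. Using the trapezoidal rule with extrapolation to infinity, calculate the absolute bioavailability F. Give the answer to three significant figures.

Trapezoidal AUC_0→9.5 (transdermal patch):
  [0→0.5]: (0.00+14.47)/2 × 0.5 = 3.6175
  [0.5→1.5]: (14.47+31.19)/2 × 1 = 22.83
  [1.5→2.5]: (31.19+38.02)/2 × 1 = 34.605
  [2.5→6.5]: (38.02+33.16)/2 × 4 = 142.36
  [6.5→9.5]: (33.16+24.38)/2 × 3 = 86.31
  Sum = 289.7225 mg/L·h
Tail: C_last/k_e = 24.38/0.115 = 212.000
AUC_0→∞ (transdermal patch) = 289.7225 + 212.000 = 501.7225 mg/L·h
F = (AUC_ev/D_ev)/(AUC_iv/D_iv) = (501.7225/400)/(1260/200) = 1.25431/6.3 = 0.1991

F = 0.199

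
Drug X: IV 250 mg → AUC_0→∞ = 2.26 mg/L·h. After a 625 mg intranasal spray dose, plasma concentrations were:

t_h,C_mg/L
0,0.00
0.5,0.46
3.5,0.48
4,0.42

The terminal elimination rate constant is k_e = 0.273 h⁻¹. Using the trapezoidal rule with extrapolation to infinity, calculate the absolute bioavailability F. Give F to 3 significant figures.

Trapezoidal AUC_0→4 (intranasal spray):
  [0→0.5]: (0.00+0.46)/2 × 0.5 = 0.115
  [0.5→3.5]: (0.46+0.48)/2 × 3 = 1.41
  [3.5→4]: (0.48+0.42)/2 × 0.5 = 0.225
  Sum = 1.75 mg/L·h
Tail: C_last/k_e = 0.42/0.273 = 1.538
AUC_0→∞ (intranasal spray) = 1.75 + 1.538 = 3.288 mg/L·h
F = (AUC_ev/D_ev)/(AUC_iv/D_iv) = (3.288/625)/(2.26/250) = 0.0052608/0.00904 = 0.5819

F = 0.582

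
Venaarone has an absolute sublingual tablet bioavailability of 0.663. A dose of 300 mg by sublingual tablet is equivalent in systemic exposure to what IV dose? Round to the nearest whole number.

Systemic exposure from an extravascular dose = F × D_ev, so the equivalent IV dose is F × D_ev.
D_iv = F × D_ev = 0.663 × 300 = 198.9 mg

D_iv = 199 mg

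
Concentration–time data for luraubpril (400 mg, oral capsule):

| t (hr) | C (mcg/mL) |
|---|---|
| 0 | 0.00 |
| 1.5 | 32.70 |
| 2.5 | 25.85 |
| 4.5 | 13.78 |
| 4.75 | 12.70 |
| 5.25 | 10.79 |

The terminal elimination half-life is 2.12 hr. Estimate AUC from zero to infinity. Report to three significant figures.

AUC = 136 mcg/mL·hr

Trapezoidal AUC_0→5.25:
  [0→1.5]: (0.00+32.70)/2 × 1.5 = 24.525
  [1.5→2.5]: (32.70+25.85)/2 × 1 = 29.275
  [2.5→4.5]: (25.85+13.78)/2 × 2 = 39.63
  [4.5→4.75]: (13.78+12.70)/2 × 0.25 = 3.31
  [4.75→5.25]: (12.70+10.79)/2 × 0.5 = 5.8725
  Sum = 102.6125 mcg/mL·hr
k_e = ln2 / t½ = 0.693147 / 2.12 = 0.3270 hr^-1
Extrapolated tail: C_last / k_e = 10.79 / 0.327 = 32.997
AUC_0→∞ = 102.6125 + 32.997 = 135.6095 mcg/mL·hr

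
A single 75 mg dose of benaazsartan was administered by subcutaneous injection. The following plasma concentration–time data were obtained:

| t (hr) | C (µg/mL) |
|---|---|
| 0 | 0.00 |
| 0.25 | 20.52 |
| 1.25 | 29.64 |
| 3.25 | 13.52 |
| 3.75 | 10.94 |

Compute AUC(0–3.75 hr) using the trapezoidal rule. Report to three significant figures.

AUC = 76.9 µg/mL·hr

Trapezoidal AUC_0→3.75:
  [0→0.25]: (0.00+20.52)/2 × 0.25 = 2.565
  [0.25→1.25]: (20.52+29.64)/2 × 1 = 25.08
  [1.25→3.25]: (29.64+13.52)/2 × 2 = 43.16
  [3.25→3.75]: (13.52+10.94)/2 × 0.5 = 6.115
  Sum = 76.92 µg/mL·hr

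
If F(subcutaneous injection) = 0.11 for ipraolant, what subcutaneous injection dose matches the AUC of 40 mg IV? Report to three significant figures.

D_subcutaneous = 364 mg

For equal systemic exposure: F × D_ev = D_iv
D_ev = D_iv / F = 40 / 0.11 = 363.636 mg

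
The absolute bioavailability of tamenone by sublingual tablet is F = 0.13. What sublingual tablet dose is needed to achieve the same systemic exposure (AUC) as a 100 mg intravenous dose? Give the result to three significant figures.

For equal systemic exposure: F × D_ev = D_iv
D_ev = D_iv / F = 100 / 0.13 = 769.231 mg

D_sublingual = 769 mg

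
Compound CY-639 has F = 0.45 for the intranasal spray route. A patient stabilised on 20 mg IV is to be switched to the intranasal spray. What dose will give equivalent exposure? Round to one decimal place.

D_intranasal = 44.4 mg

For equal systemic exposure: F × D_ev = D_iv
D_ev = D_iv / F = 20 / 0.45 = 44.4444 mg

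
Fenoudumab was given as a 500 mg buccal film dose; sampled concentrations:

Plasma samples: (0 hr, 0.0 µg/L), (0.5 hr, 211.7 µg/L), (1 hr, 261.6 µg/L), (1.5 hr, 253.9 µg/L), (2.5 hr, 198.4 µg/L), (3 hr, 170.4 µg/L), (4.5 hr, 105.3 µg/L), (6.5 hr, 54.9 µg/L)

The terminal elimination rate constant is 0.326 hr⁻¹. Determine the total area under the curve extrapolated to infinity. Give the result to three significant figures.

AUC = 1150 µg/L·hr

Trapezoidal AUC_0→6.5:
  [0→0.5]: (0.0+211.7)/2 × 0.5 = 52.925
  [0.5→1]: (211.7+261.6)/2 × 0.5 = 118.325
  [1→1.5]: (261.6+253.9)/2 × 0.5 = 128.875
  [1.5→2.5]: (253.9+198.4)/2 × 1 = 226.15
  [2.5→3]: (198.4+170.4)/2 × 0.5 = 92.2
  [3→4.5]: (170.4+105.3)/2 × 1.5 = 206.775
  [4.5→6.5]: (105.3+54.9)/2 × 2 = 160.2
  Sum = 985.45 µg/L·hr
Extrapolated tail: C_last / k_e = 54.9 / 0.326 = 168.405
AUC_0→∞ = 985.45 + 168.405 = 1153.855 µg/L·hr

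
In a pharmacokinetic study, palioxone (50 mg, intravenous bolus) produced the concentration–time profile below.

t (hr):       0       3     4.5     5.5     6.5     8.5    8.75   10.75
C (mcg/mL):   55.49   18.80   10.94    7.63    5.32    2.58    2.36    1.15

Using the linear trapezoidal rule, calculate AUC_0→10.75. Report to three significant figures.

Trapezoidal AUC_0→10.75:
  [0→3]: (55.49+18.80)/2 × 3 = 111.435
  [3→4.5]: (18.80+10.94)/2 × 1.5 = 22.305
  [4.5→5.5]: (10.94+7.63)/2 × 1 = 9.285
  [5.5→6.5]: (7.63+5.32)/2 × 1 = 6.475
  [6.5→8.5]: (5.32+2.58)/2 × 2 = 7.9
  [8.5→8.75]: (2.58+2.36)/2 × 0.25 = 0.6175
  [8.75→10.75]: (2.36+1.15)/2 × 2 = 3.51
  Sum = 161.5275 mcg/mL·hr

AUC = 162 mcg/mL·hr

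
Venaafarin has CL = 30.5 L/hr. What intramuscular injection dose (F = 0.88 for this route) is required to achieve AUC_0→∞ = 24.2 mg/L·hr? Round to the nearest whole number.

Dose = 839 mg

Dose = CL × AUC_0→∞ / F
     = 30.5 × 24.2 / 0.88 = 838.75 mg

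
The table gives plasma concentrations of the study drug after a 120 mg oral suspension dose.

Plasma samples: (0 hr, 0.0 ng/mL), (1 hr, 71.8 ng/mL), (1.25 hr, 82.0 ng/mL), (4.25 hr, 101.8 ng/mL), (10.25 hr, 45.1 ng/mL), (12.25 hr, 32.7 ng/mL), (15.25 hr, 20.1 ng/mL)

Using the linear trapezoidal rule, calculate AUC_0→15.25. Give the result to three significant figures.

Trapezoidal AUC_0→15.25:
  [0→1]: (0.0+71.8)/2 × 1 = 35.9
  [1→1.25]: (71.8+82.0)/2 × 0.25 = 19.225
  [1.25→4.25]: (82.0+101.8)/2 × 3 = 275.7
  [4.25→10.25]: (101.8+45.1)/2 × 6 = 440.7
  [10.25→12.25]: (45.1+32.7)/2 × 2 = 77.8
  [12.25→15.25]: (32.7+20.1)/2 × 3 = 79.2
  Sum = 928.525 ng/mL·hr

AUC = 929 ng/mL·hr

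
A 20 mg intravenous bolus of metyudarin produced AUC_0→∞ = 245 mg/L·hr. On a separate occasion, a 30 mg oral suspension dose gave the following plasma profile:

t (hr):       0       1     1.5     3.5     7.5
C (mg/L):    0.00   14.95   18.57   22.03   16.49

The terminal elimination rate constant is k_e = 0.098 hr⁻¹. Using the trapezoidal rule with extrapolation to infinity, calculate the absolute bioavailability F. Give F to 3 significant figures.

Trapezoidal AUC_0→7.5 (oral suspension):
  [0→1]: (0.00+14.95)/2 × 1 = 7.475
  [1→1.5]: (14.95+18.57)/2 × 0.5 = 8.38
  [1.5→3.5]: (18.57+22.03)/2 × 2 = 40.6
  [3.5→7.5]: (22.03+16.49)/2 × 4 = 77.04
  Sum = 133.495 mg/L·hr
Tail: C_last/k_e = 16.49/0.098 = 168.265
AUC_0→∞ (oral suspension) = 133.495 + 168.265 = 301.76 mg/L·hr
F = (AUC_ev/D_ev)/(AUC_iv/D_iv) = (301.76/30)/(245/20) = 10.0587/12.25 = 0.8211

F = 0.821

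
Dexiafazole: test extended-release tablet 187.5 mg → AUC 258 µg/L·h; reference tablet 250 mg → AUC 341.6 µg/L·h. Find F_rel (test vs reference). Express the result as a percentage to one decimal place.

F_rel = (AUC_test/D_test) / (AUC_ref/D_ref)
      = (258/187.5) / (341.6/250)
      = 1.376 / 1.3664 = 1.0070 = 100.70%

F_rel = 100.7%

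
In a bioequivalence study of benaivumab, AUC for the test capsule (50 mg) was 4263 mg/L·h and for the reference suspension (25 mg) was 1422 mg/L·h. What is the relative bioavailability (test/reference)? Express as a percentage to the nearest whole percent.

F_rel = 150%

F_rel = (AUC_test/D_test) / (AUC_ref/D_ref)
      = (4263/50) / (1422/25)
      = 85.26 / 56.88 = 1.4989 = 149.89%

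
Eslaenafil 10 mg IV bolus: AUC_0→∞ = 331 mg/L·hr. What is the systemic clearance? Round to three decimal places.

CL = Dose_iv / AUC_0→∞
   = 10 / 331 = 0.0302115 L/hr

CL = 0.030 L/hr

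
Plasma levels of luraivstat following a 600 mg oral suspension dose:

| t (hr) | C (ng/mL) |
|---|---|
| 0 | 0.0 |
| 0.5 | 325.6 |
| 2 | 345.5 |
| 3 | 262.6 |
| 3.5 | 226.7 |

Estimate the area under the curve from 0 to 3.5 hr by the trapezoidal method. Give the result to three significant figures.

AUC = 1010 ng/mL·hr

Trapezoidal AUC_0→3.5:
  [0→0.5]: (0.0+325.6)/2 × 0.5 = 81.4
  [0.5→2]: (325.6+345.5)/2 × 1.5 = 503.325
  [2→3]: (345.5+262.6)/2 × 1 = 304.05
  [3→3.5]: (262.6+226.7)/2 × 0.5 = 122.325
  Sum = 1011.1 ng/mL·hr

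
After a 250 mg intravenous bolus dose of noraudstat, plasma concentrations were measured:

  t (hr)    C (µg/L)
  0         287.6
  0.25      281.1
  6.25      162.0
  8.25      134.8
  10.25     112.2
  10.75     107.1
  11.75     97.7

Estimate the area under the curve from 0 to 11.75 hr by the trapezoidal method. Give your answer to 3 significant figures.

Trapezoidal AUC_0→11.75:
  [0→0.25]: (287.6+281.1)/2 × 0.25 = 71.0875
  [0.25→6.25]: (281.1+162.0)/2 × 6 = 1329.3
  [6.25→8.25]: (162.0+134.8)/2 × 2 = 296.8
  [8.25→10.25]: (134.8+112.2)/2 × 2 = 247.0
  [10.25→10.75]: (112.2+107.1)/2 × 0.5 = 54.825
  [10.75→11.75]: (107.1+97.7)/2 × 1 = 102.4
  Sum = 2101.4125 µg/L·hr

AUC = 2100 µg/L·hr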